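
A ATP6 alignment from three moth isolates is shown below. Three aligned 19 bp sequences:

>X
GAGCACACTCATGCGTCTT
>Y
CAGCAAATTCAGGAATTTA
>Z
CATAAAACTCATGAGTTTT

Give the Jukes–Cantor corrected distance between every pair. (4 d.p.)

X–Y: 8/19 sites differ → p ≈ 0.421053, d = −0.75 ln(1 − 0.561404) = 0.618132 ≈ 0.6181.
X–Z: 6/19 sites differ → p ≈ 0.315789, d = −0.75 ln(1 − 0.421052) = 0.409907 ≈ 0.4099.
Y–Z: 6/19 sites differ → p ≈ 0.315789, d = −0.75 ln(1 − 0.421052) = 0.409907 ≈ 0.4099.

d(X,Y) = 0.6181, d(X,Z) = 0.4099, d(Y,Z) = 0.4099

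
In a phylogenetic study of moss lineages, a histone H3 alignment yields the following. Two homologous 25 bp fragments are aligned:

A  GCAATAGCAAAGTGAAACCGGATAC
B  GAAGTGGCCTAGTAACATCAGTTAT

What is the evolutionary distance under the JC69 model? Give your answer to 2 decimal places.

0.66

The sequences differ at 11 of 25 sites, so p = 11/25 = 0.44.
d = −(3/4) ln(1 − 4p/3) = −0.75 ln(1 − 0.586667) = −0.75 ln(0.413333)
  = −0.75 × (-0.883502) = 0.662627 substitutions/site.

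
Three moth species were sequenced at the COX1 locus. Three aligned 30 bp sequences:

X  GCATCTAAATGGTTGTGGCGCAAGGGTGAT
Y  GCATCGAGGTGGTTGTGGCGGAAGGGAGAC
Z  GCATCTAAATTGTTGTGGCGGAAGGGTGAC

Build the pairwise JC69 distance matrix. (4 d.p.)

d(X,Y) = 0.2326, d(X,Z) = 0.1073, d(Y,Z) = 0.1885

X–Y: 6/30 sites differ → p = 0.2, d = −0.75 ln(1 − 0.266667) = 0.232617 ≈ 0.2326.
X–Z: 3/30 sites differ → p = 0.1, d = −0.75 ln(1 − 0.133333) = 0.107325 ≈ 0.1073.
Y–Z: 5/30 sites differ → p ≈ 0.166667, d = −0.75 ln(1 − 0.222223) = 0.188487 ≈ 0.1885.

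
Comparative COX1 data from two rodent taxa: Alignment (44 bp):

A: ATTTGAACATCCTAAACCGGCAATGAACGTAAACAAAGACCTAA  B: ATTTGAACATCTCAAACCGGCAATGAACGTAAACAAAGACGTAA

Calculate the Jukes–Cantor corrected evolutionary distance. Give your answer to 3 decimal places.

The sequences differ at 3 of 44 sites (12, 13, 41), so p = 3/44 ≈ 0.068182.
d = −(3/4) ln(1 − 4p/3) = −0.75 ln(1 − 0.090909) = −0.75 ln(0.909091)
  = −0.75 × (-0.095310) = 0.071483 substitutions/site.

0.071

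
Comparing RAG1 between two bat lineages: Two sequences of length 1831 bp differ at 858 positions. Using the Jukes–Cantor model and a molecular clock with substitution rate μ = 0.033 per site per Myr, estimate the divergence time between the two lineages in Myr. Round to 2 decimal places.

p = 858/1831 ≈ 0.468596.
d = −(3/4) ln(1 − 4p/3) = −0.75 ln(1 − 0.624795) = −0.75 ln(0.375205)
  = −0.75 × (-0.980283) = 0.735212 substitutions/site.
Under a molecular clock d = 2μt, so t = d/(2μ) = 0.735212 / (2 × 0.033) = 11.14 Myr.

11.14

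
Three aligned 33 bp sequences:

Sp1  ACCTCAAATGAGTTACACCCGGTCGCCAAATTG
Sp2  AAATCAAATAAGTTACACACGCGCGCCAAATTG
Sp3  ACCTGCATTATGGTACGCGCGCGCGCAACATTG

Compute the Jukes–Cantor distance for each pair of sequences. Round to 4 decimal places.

Sp1–Sp2: 6/33 sites differ → p ≈ 0.181818, d = −0.75 ln(1 − 0.242424) = 0.208224 ≈ 0.2082.
Sp1–Sp3: 12/33 sites differ → p ≈ 0.363636, d = −0.75 ln(1 − 0.484848) = 0.497470 ≈ 0.4975.
Sp2–Sp3: 11/33 sites differ → p ≈ 0.333333, d = −0.75 ln(1 − 0.444444) = 0.440839 ≈ 0.4408.

d(Sp1,Sp2) = 0.2082, d(Sp1,Sp3) = 0.4975, d(Sp2,Sp3) = 0.4408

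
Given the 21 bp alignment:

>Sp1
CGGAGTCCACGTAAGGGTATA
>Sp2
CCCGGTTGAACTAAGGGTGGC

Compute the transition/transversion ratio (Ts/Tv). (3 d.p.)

Transitions are A↔G and C↔T; transversions are all other mismatches.
Transitions: 3. Transversions: 7.
R = 3/7 = 0.428571… ≈ 0.429 (to 3 d.p.).

0.429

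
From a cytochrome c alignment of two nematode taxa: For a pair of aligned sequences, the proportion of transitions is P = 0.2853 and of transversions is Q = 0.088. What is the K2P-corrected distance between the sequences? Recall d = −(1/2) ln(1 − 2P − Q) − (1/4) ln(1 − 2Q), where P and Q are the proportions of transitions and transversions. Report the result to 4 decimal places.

Under the Kimura two-parameter model, d = −½ ln(1 − 2P − Q) − ¼ ln(1 − 2Q).
1 − 2P − Q = 0.3414, giving −½ ln(0.3414) = 0.537350.
1 − 2Q = 0.824, giving −¼ ln(0.824) = 0.048396.
d = 0.537350 + 0.048396 = 0.585746.

0.5857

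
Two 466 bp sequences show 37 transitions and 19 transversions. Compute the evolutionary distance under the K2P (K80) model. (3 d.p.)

P = 37/466 ≈ 0.079399 and Q = 19/466 ≈ 0.040773.
Under the Kimura two-parameter model, d = −½ ln(1 − 2P − Q) − ¼ ln(1 − 2Q).
1 − 2P − Q = 0.800429, giving −½ ln(0.800429) = 0.111304.
1 − 2Q = 0.918454, giving −¼ ln(0.918454) = 0.021266.
d = 0.111304 + 0.021266 = 0.132570.

0.133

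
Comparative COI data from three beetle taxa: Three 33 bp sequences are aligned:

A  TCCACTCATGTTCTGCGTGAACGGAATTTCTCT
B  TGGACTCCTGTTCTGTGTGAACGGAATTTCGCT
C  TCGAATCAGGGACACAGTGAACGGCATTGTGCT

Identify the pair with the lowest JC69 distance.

A and B

A–B: 5/33 differ, p = 0.152, d = 0.169.
A–C: 12/33 differ, p = 0.364, d = 0.497.
B–C: 12/33 differ, p = 0.364, d = 0.497.
The smallest distance is between A and B.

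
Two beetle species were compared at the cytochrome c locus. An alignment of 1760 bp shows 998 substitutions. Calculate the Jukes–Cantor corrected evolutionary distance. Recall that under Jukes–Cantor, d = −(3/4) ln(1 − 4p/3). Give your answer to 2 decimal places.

1.06

p = 998/1760 ≈ 0.567045.
d = −(3/4) ln(1 − 4p/3) = −0.75 ln(1 − 0.75606) = −0.75 ln(0.24394)
  = −0.75 × (-1.410833) = 1.058125 substitutions/site.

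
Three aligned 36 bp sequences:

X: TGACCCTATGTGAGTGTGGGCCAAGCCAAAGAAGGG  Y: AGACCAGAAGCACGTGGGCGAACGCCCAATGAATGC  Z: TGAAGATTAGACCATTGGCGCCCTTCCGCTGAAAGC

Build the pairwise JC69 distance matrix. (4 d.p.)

X–Y: 17/36 sites differ → p ≈ 0.472222, d = −0.75 ln(1 − 0.629629) = 0.744938 ≈ 0.7449.
X–Z: 20/36 sites differ → p ≈ 0.555556, d = −0.75 ln(1 − 0.740741) = 1.012446 ≈ 1.0124.
Y–Z: 16/36 sites differ → p ≈ 0.444444, d = −0.75 ln(1 − 0.592592) = 0.673455 ≈ 0.6735.

d(X,Y) = 0.7449, d(X,Z) = 1.0124, d(Y,Z) = 0.6735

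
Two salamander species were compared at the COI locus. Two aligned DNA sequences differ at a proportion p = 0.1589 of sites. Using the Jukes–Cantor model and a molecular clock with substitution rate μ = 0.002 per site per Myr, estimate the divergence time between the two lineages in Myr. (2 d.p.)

44.64

d = −(3/4) ln(1 − 4p/3) = −0.75 ln(1 − 0.211867) = −0.75 ln(0.788133)
  = −0.75 × (-0.238088) = 0.178566 substitutions/site.
Under a molecular clock d = 2μt, so t = d/(2μ) = 0.178566 / (2 × 0.002) = 44.64 Myr.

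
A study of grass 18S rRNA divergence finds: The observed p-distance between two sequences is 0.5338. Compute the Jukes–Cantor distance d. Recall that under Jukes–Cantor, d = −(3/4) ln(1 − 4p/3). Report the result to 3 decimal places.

d = −(3/4) ln(1 − 4p/3) = −0.75 ln(1 − 0.711733) = −0.75 ln(0.288267)
  = −0.75 × (-1.243868) = 0.932901 substitutions/site.

0.933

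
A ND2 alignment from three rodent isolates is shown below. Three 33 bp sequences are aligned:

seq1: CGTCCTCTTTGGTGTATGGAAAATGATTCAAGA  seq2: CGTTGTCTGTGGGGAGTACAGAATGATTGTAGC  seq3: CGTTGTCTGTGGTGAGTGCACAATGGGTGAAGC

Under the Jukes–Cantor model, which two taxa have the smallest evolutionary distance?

seq2 and seq3

seq1–seq2: 12/33 differ, p = 0.364, d = 0.497.
seq1–seq3: 11/33 differ, p = 0.333, d = 0.441.
seq2–seq3: 6/33 differ, p = 0.182, d = 0.208.
The smallest distance is between seq2 and seq3.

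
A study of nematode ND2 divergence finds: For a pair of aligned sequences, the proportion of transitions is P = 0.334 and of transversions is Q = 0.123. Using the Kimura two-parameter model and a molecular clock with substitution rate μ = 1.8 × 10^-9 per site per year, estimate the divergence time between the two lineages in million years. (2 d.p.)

Under the Kimura two-parameter model, d = −½ ln(1 − 2P − Q) − ¼ ln(1 − 2Q).
1 − 2P − Q = 0.209, giving −½ ln(0.209) = 0.782711.
1 − 2Q = 0.754, giving −¼ ln(0.754) = 0.070591.
d = 0.782711 + 0.070591 = 0.853302.
Under a molecular clock d = 2μt, so t = d/(2μ) = 0.853302 / (2 × 1.8 × 10^-9) = 237.03 million years.

237.03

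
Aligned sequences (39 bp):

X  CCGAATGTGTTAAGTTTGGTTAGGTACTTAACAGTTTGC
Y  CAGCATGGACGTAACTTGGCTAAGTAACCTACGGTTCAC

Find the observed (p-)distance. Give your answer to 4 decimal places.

0.4615

The sequences differ at 18 of 39 positions.
p = 18/39 = 0.461538… ≈ 0.4615 (to 4 d.p.).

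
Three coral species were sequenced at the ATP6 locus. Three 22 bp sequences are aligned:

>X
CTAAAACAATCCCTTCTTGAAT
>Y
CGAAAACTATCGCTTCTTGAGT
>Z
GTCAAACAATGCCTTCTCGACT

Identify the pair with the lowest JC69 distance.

X–Y: 4/22 differ, p = 0.182, d = 0.208.
X–Z: 5/22 differ, p = 0.227, d = 0.271.
Y–Z: 8/22 differ, p = 0.364, d = 0.497.
The smallest distance is between X and Y.

X and Y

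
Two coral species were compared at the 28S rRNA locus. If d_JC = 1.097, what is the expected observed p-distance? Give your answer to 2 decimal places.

p = (3/4)(1 − e^(−4d/3)) = 0.75 × (1 − e^(-1.462667)) = 0.75 × (1 − 0.231618) = 0.576287.

0.58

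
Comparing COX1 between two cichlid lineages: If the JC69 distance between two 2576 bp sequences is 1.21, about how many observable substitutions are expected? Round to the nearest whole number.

1547

Invert JC69: p = (3/4)(1 − e^(−4d/3)) = 0.75 × (1 − e^(-1.613333)) = 0.75 × (1 − 0.199222) = 0.600584.
Expected differing sites = pL ≈ 0.600584 × 2576 = 1547.104384 ≈ 1547.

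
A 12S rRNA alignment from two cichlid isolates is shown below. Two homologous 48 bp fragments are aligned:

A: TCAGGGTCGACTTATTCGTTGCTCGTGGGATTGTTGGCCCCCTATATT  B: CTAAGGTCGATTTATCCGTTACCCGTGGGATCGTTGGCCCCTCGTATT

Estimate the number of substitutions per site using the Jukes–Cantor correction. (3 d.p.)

0.273

The sequences differ at 11 of 48 sites, so p = 11/48 ≈ 0.229167.
d = −(3/4) ln(1 − 4p/3) = −0.75 ln(1 − 0.305556) = −0.75 ln(0.694444)
  = −0.75 × (-0.364644) = 0.273483 substitutions/site.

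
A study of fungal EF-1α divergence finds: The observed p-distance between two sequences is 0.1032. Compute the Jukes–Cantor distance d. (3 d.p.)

d = −(3/4) ln(1 − 4p/3) = −0.75 ln(1 − 0.1376) = −0.75 ln(0.8624)
  = −0.75 × (-0.148036) = 0.111027 substitutions/site.

0.111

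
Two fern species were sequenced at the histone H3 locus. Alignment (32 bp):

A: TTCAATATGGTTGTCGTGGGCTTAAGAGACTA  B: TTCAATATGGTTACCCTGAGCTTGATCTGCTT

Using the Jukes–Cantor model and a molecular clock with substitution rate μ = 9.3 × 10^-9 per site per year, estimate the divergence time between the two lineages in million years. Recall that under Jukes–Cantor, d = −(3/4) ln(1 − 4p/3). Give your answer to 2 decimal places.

21.73

The sequences differ at 10 of 32 sites (13, 14, 16, 19, 24, 26, 27, 28, 29, 32), so p = 10/32 = 0.3125.
d = −(3/4) ln(1 − 4p/3) = −0.75 ln(1 − 0.416667) = −0.75 ln(0.583333)
  = −0.75 × (-0.538997) = 0.404248 substitutions/site.
Under a molecular clock d = 2μt, so t = d/(2μ) = 0.404248 / (2 × 9.3 × 10^-9) = 21.73 million years.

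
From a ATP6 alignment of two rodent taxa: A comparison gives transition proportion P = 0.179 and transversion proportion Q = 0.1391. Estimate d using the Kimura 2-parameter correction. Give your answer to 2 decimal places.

0.43

Under the Kimura two-parameter model, d = −½ ln(1 − 2P − Q) − ¼ ln(1 − 2Q).
1 − 2P − Q = 0.5029, giving −½ ln(0.5029) = 0.343682.
1 − 2Q = 0.7218, giving −¼ ln(0.7218) = 0.081502.
d = 0.343682 + 0.081502 = 0.425184.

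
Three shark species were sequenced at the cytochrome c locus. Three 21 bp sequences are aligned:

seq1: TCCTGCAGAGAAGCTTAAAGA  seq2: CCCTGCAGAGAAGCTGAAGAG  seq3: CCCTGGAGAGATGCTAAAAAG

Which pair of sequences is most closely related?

seq2 and seq3

seq1–seq2: 5/21 differ, p = 0.238, d = 0.286.
seq1–seq3: 6/21 differ, p = 0.286, d = 0.360.
seq2–seq3: 4/21 differ, p = 0.190, d = 0.220.
The smallest distance is between seq2 and seq3.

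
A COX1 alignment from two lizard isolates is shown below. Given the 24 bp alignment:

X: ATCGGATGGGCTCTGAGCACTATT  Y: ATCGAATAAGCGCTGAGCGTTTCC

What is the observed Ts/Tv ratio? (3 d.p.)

3.500

Transitions are A↔G and C↔T; transversions are all other mismatches.
Transitions: 7. Transversions: 2.
R = 7/2 = 3.500.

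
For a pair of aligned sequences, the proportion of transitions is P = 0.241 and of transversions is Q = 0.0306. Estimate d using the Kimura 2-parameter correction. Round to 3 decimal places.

Under the Kimura two-parameter model, d = −½ ln(1 − 2P − Q) − ¼ ln(1 − 2Q).
1 − 2P − Q = 0.4874, giving −½ ln(0.4874) = 0.359335.
1 − 2Q = 0.9388, giving −¼ ln(0.9388) = 0.015788.
d = 0.359335 + 0.015788 = 0.375123.

0.375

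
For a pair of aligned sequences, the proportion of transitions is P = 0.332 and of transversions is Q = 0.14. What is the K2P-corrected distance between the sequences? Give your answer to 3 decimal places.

Under the Kimura two-parameter model, d = −½ ln(1 − 2P − Q) − ¼ ln(1 − 2Q).
1 − 2P − Q = 0.196, giving −½ ln(0.196) = 0.814820.
1 − 2Q = 0.72, giving −¼ ln(0.72) = 0.082126.
d = 0.814820 + 0.082126 = 0.896946.

0.897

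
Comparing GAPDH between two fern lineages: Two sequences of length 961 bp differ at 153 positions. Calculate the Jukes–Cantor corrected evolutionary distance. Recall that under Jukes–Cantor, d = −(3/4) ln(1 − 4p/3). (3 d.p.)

p = 153/961 ≈ 0.159209.
d = −(3/4) ln(1 − 4p/3) = −0.75 ln(1 − 0.212279) = −0.75 ln(0.787721)
  = −0.75 × (-0.238611) = 0.178958 substitutions/site.

0.179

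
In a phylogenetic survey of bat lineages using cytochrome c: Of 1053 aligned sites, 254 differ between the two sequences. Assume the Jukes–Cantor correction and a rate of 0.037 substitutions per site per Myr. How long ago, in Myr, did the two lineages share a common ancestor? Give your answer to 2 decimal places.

p = 254/1053 ≈ 0.241216.
d = −(3/4) ln(1 − 4p/3) = −0.75 ln(1 − 0.321621) = −0.75 ln(0.678379)
  = −0.75 × (-0.388049) = 0.291037 substitutions/site.
Under a molecular clock d = 2μt, so t = d/(2μ) = 0.291037 / (2 × 0.037) = 3.93 Myr.

3.93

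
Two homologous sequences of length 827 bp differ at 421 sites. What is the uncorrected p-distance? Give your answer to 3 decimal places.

0.509

p = 421/827 = 0.509068… ≈ 0.509 (to 3 d.p.).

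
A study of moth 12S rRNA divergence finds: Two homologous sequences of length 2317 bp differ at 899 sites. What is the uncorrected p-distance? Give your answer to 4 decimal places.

p = 899/2317 = 0.388001… ≈ 0.3880 (to 4 d.p.).

0.3880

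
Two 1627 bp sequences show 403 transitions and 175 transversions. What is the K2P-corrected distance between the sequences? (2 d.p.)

0.52

P = 403/1627 ≈ 0.247695 and Q = 175/1627 ≈ 0.10756.
Under the Kimura two-parameter model, d = −½ ln(1 − 2P − Q) − ¼ ln(1 − 2Q).
1 − 2P − Q = 0.39705, giving −½ ln(0.39705) = 0.461847.
1 − 2Q = 0.78488, giving −¼ ln(0.78488) = 0.060556.
d = 0.461847 + 0.060556 = 0.522403.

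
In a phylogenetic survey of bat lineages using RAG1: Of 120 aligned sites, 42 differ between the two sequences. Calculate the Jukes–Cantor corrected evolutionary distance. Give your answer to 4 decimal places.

p = 42/120 = 0.35.
d = −(3/4) ln(1 − 4p/3) = −0.75 ln(1 − 0.466667) = −0.75 ln(0.533333)
  = −0.75 × (-0.628609) = 0.471457 substitutions/site.

0.4715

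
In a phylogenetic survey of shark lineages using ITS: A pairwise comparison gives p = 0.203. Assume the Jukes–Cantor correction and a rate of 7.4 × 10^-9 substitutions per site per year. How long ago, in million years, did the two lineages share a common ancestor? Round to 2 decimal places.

15.99

d = −(3/4) ln(1 − 4p/3) = −0.75 ln(1 − 0.270667) = −0.75 ln(0.729333)
  = −0.75 × (-0.315625) = 0.236719 substitutions/site.
Under a molecular clock d = 2μt, so t = d/(2μ) = 0.236719 / (2 × 7.4 × 10^-9) = 15.99 million years.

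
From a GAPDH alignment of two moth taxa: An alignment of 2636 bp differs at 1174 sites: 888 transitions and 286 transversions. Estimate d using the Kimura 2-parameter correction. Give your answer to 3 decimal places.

P = 888/2636 ≈ 0.336874 and Q = 286/2636 ≈ 0.108498.
Under the Kimura two-parameter model, d = −½ ln(1 − 2P − Q) − ¼ ln(1 − 2Q).
1 − 2P − Q = 0.217754, giving −½ ln(0.217754) = 0.762195.
1 − 2Q = 0.783004, giving −¼ ln(0.783004) = 0.061154.
d = 0.762195 + 0.061154 = 0.823349.

0.823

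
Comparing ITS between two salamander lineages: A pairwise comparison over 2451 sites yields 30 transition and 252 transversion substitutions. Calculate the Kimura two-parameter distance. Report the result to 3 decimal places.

P = 30/2451 ≈ 0.01224 and Q = 252/2451 ≈ 0.102815.
Under the Kimura two-parameter model, d = −½ ln(1 − 2P − Q) − ¼ ln(1 − 2Q).
1 − 2P − Q = 0.872705, giving −½ ln(0.872705) = 0.068079.
1 − 2Q = 0.79437, giving −¼ ln(0.79437) = 0.057551.
d = 0.068079 + 0.057551 = 0.125630.

0.126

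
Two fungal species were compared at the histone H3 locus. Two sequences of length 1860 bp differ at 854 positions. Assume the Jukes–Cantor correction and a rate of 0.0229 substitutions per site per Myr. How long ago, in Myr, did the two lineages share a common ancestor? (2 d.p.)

p = 854/1860 ≈ 0.45914.
d = −(3/4) ln(1 − 4p/3) = −0.75 ln(1 − 0.612187) = −0.75 ln(0.387813)
  = −0.75 × (-0.947232) = 0.710424 substitutions/site.
Under a molecular clock d = 2μt, so t = d/(2μ) = 0.710424 / (2 × 0.0229) = 15.51 Myr.

15.51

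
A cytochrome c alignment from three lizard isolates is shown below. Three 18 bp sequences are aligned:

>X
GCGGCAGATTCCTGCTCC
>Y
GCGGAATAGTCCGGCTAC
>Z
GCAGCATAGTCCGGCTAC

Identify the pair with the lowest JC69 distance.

X–Y: 5/18 differ, p = 0.278, d = 0.347.
X–Z: 5/18 differ, p = 0.278, d = 0.347.
Y–Z: 2/18 differ, p = 0.111, d = 0.120.
The smallest distance is between Y and Z.

Y and Z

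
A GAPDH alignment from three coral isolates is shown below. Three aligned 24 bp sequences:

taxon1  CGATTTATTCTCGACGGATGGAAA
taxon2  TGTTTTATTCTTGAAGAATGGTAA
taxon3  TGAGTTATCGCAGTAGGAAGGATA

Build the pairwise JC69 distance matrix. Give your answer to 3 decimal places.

taxon1–taxon2: 6/24 sites differ → p = 0.25, d = −0.75 ln(1 − 0.333333) = 0.304098 ≈ 0.304.
taxon1–taxon3: 10/24 sites differ → p ≈ 0.416667, d = −0.75 ln(1 − 0.555556) = 0.608198 ≈ 0.608.
taxon2–taxon3: 11/24 sites differ → p ≈ 0.458333, d = −0.75 ln(1 − 0.611111) = 0.708346 ≈ 0.708.

d(taxon1,taxon2) = 0.304, d(taxon1,taxon3) = 0.608, d(taxon2,taxon3) = 0.708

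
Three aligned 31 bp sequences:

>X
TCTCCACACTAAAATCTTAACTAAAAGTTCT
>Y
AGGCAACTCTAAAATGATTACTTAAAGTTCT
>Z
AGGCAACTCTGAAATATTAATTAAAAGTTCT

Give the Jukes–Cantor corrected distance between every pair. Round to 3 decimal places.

X–Y: 9/31 sites differ → p ≈ 0.290323, d = −0.75 ln(1 − 0.387097) = 0.367161 ≈ 0.367.
X–Z: 8/31 sites differ → p ≈ 0.258065, d = −0.75 ln(1 − 0.344087) = 0.316295 ≈ 0.316.
Y–Z: 6/31 sites differ → p ≈ 0.193548, d = −0.75 ln(1 − 0.258064) = 0.223869 ≈ 0.224.

d(X,Y) = 0.367, d(X,Z) = 0.316, d(Y,Z) = 0.224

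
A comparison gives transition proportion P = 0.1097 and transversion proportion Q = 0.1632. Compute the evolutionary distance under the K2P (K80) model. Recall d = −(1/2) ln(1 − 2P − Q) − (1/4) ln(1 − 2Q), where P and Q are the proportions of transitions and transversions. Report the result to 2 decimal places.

Under the Kimura two-parameter model, d = −½ ln(1 − 2P − Q) − ¼ ln(1 − 2Q).
1 − 2P − Q = 0.6174, giving −½ ln(0.6174) = 0.241119.
1 − 2Q = 0.6736, giving −¼ ln(0.6736) = 0.098780.
d = 0.241119 + 0.098780 = 0.339899.

0.34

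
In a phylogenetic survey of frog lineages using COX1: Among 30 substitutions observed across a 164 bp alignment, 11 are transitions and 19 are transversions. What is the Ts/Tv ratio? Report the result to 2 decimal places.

0.58

R = 11/19 = 0.578947… ≈ 0.58 (to 2 d.p.).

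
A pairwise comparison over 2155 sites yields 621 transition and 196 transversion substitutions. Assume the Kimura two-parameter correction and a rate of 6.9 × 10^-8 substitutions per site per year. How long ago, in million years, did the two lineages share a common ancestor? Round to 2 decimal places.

P = 621/2155 ≈ 0.288167 and Q = 196/2155 ≈ 0.090951.
Under the Kimura two-parameter model, d = −½ ln(1 − 2P − Q) − ¼ ln(1 − 2Q).
1 − 2P − Q = 0.332715, giving −½ ln(0.332715) = 0.550235.
1 − 2Q = 0.818098, giving −¼ ln(0.818098) = 0.050193.
d = 0.550235 + 0.050193 = 0.600428.
Under a molecular clock d = 2μt, so t = d/(2μ) = 0.600428 / (2 × 6.9 × 10^-8) = 4.35 million years.

4.35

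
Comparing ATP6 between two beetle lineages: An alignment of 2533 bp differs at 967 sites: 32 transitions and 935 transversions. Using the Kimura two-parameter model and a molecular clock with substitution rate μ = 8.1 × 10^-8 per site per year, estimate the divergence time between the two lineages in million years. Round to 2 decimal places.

3.62

P = 32/2533 ≈ 0.012633 and Q = 935/2533 ≈ 0.369128.
Under the Kimura two-parameter model, d = −½ ln(1 − 2P − Q) − ¼ ln(1 − 2Q).
1 − 2P − Q = 0.605606, giving −½ ln(0.605606) = 0.250763.
1 − 2Q = 0.261744, giving −¼ ln(0.261744) = 0.335097.
d = 0.250763 + 0.335097 = 0.585860.
Under a molecular clock d = 2μt, so t = d/(2μ) = 0.585860 / (2 × 8.1 × 10^-8) = 3.62 million years.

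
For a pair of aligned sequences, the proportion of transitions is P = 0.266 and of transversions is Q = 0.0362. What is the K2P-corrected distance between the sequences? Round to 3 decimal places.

0.439

Under the Kimura two-parameter model, d = −½ ln(1 − 2P − Q) − ¼ ln(1 − 2Q).
1 − 2P − Q = 0.4318, giving −½ ln(0.4318) = 0.419896.
1 − 2Q = 0.9276, giving −¼ ln(0.9276) = 0.018789.
d = 0.419896 + 0.018789 = 0.438685.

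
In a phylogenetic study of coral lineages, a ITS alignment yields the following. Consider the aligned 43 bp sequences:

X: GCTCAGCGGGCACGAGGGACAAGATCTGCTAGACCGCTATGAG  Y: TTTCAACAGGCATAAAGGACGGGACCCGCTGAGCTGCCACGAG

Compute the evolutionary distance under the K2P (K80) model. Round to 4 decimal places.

0.7412

Of 43 sites, 16 differences are transitions and 1 are transversions, so P = 16/43 ≈ 0.372093 and Q = 1/43 ≈ 0.023256.
Under the Kimura two-parameter model, d = −½ ln(1 − 2P − Q) − ¼ ln(1 − 2Q).
1 − 2P − Q = 0.232558, giving −½ ln(0.232558) = 0.729308.
1 − 2Q = 0.953488, giving −¼ ln(0.953488) = 0.011907.
d = 0.729308 + 0.011907 = 0.741215.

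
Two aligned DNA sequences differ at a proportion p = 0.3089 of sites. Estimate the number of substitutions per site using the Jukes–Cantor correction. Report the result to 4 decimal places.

0.3981

d = −(3/4) ln(1 − 4p/3) = −0.75 ln(1 − 0.411867) = −0.75 ln(0.588133)
  = −0.75 × (-0.530802) = 0.398102 substitutions/site.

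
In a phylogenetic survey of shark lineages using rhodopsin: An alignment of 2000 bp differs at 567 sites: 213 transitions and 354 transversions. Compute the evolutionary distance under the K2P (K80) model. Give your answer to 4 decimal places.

0.3564

P = 213/2000 = 0.1065 and Q = 354/2000 = 0.177.
Under the Kimura two-parameter model, d = −½ ln(1 − 2P − Q) − ¼ ln(1 − 2Q).
1 − 2P − Q = 0.61, giving −½ ln(0.61) = 0.247148.
1 − 2Q = 0.646, giving −¼ ln(0.646) = 0.109239.
d = 0.247148 + 0.109239 = 0.356387.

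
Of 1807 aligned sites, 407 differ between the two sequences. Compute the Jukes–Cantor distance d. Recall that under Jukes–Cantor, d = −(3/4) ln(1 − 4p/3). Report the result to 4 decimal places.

0.2678

p = 407/1807 ≈ 0.225235.
d = −(3/4) ln(1 − 4p/3) = −0.75 ln(1 − 0.300313) = −0.75 ln(0.699687)
  = −0.75 × (-0.357122) = 0.267842 substitutions/site.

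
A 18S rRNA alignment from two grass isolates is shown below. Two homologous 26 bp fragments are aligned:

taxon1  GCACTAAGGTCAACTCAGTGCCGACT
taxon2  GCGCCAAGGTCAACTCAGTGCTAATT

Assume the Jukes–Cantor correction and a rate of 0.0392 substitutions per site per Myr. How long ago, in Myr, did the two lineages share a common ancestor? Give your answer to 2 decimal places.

The sequences differ at 5 of 26 sites (3, 5, 22, 23, 25), so p = 5/26 ≈ 0.192308.
d = −(3/4) ln(1 − 4p/3) = −0.75 ln(1 − 0.256411) = −0.75 ln(0.743589)
  = −0.75 × (-0.296267) = 0.222200 substitutions/site.
Under a molecular clock d = 2μt, so t = d/(2μ) = 0.222200 / (2 × 0.0392) = 2.83 Myr.

2.83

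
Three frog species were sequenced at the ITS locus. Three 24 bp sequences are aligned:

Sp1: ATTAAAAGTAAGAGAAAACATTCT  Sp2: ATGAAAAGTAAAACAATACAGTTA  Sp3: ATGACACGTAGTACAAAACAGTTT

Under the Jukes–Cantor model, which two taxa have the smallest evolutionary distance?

Sp2 and Sp3

Sp1–Sp2: 7/24 differ, p = 0.292, d = 0.369.
Sp1–Sp3: 8/24 differ, p = 0.333, d = 0.441.
Sp2–Sp3: 6/24 differ, p = 0.250, d = 0.304.
The smallest distance is between Sp2 and Sp3.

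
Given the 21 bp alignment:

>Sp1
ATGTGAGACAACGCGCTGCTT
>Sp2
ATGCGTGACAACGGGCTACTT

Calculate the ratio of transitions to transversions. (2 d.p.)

Transitions are A↔G and C↔T; transversions are all other mismatches.
Transitions: 2. Transversions: 2.
R = 2/2 = 1.00.

1.00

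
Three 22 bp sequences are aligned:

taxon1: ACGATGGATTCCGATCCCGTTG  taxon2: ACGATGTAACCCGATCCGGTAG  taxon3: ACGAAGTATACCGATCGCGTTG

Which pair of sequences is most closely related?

taxon1–taxon2: 5/22 differ, p = 0.227, d = 0.271.
taxon1–taxon3: 4/22 differ, p = 0.182, d = 0.208.
taxon2–taxon3: 6/22 differ, p = 0.273, d = 0.339.
The smallest distance is between taxon1 and taxon3.

taxon1 and taxon3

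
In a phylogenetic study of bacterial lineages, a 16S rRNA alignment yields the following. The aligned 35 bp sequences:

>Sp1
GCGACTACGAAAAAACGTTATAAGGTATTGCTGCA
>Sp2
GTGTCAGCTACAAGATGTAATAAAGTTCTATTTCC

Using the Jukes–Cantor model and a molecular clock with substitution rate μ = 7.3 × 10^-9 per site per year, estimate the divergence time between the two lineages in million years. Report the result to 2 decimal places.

48.31

The sequences differ at 16 of 35 sites, so p = 16/35 ≈ 0.457143.
d = −(3/4) ln(1 − 4p/3) = −0.75 ln(1 − 0.609524) = −0.75 ln(0.390476)
  = −0.75 × (-0.940389) = 0.705292 substitutions/site.
Under a molecular clock d = 2μt, so t = d/(2μ) = 0.705292 / (2 × 7.3 × 10^-9) = 48.31 million years.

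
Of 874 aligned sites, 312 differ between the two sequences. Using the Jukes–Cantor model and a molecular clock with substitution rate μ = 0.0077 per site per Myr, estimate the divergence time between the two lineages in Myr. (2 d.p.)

31.47

p = 312/874 ≈ 0.356979.
d = −(3/4) ln(1 − 4p/3) = −0.75 ln(1 − 0.475972) = −0.75 ln(0.524028)
  = −0.75 × (-0.646210) = 0.484658 substitutions/site.
Under a molecular clock d = 2μt, so t = d/(2μ) = 0.484658 / (2 × 0.0077) = 31.47 Myr.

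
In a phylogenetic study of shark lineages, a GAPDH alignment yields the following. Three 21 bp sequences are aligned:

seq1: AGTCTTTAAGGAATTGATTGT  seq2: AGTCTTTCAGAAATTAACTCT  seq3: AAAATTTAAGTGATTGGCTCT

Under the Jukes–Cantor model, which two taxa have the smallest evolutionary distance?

seq1 and seq2

seq1–seq2: 5/21 differ, p = 0.238, d = 0.286.
seq1–seq3: 8/21 differ, p = 0.381, d = 0.532.
seq2–seq3: 8/21 differ, p = 0.381, d = 0.532.
The smallest distance is between seq1 and seq2.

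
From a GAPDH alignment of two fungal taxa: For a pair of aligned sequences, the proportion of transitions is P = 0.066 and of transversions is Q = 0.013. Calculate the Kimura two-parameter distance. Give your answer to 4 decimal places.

Under the Kimura two-parameter model, d = −½ ln(1 − 2P − Q) − ¼ ln(1 − 2Q).
1 − 2P − Q = 0.855, giving −½ ln(0.855) = 0.078327.
1 − 2Q = 0.974, giving −¼ ln(0.974) = 0.006586.
d = 0.078327 + 0.006586 = 0.084913.

0.0849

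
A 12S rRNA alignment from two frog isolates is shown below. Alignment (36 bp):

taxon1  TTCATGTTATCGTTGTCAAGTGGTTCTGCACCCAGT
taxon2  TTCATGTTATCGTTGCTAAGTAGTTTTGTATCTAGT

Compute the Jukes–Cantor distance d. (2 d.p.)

0.23

The sequences differ at 7 of 36 sites (16, 17, 22, 26, 29, 31, 33), so p = 7/36 ≈ 0.194444.
d = −(3/4) ln(1 − 4p/3) = −0.75 ln(1 − 0.259259) = −0.75 ln(0.740741)
  = −0.75 × (-0.300104) = 0.225078 substitutions/site.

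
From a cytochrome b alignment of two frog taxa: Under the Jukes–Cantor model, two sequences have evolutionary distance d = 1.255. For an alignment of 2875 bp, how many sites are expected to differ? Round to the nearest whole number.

Invert JC69: p = (3/4)(1 − e^(−4d/3)) = 0.75 × (1 − e^(-1.673333)) = 0.75 × (1 − 0.187621) = 0.609284.
Expected differing sites = pL ≈ 0.609284 × 2875 = 1751.6915 ≈ 1752.

1752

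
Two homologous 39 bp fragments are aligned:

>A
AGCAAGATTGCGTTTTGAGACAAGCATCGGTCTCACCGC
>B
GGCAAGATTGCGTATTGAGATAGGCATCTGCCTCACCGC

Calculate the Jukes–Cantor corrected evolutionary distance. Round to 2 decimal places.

0.17

The sequences differ at 6 of 39 sites (1, 14, 21, 23, 29, 31), so p = 6/39 ≈ 0.153846.
d = −(3/4) ln(1 − 4p/3) = −0.75 ln(1 − 0.205128) = −0.75 ln(0.794872)
  = −0.75 × (-0.229574) = 0.172181 substitutions/site.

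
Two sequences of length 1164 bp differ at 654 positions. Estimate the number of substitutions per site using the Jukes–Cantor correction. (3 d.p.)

1.037

p = 654/1164 ≈ 0.561856.
d = −(3/4) ln(1 − 4p/3) = −0.75 ln(1 − 0.749141) = −0.75 ln(0.250859)
  = −0.75 × (-1.382864) = 1.037148 substitutions/site.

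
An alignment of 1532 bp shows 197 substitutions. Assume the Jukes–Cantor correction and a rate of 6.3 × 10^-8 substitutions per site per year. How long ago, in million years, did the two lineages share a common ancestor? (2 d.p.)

p = 197/1532 ≈ 0.12859.
d = −(3/4) ln(1 − 4p/3) = −0.75 ln(1 − 0.171453) = −0.75 ln(0.828547)
  = −0.75 × (-0.188082) = 0.141062 substitutions/site.
Under a molecular clock d = 2μt, so t = d/(2μ) = 0.141062 / (2 × 6.3 × 10^-8) = 1.12 million years.

1.12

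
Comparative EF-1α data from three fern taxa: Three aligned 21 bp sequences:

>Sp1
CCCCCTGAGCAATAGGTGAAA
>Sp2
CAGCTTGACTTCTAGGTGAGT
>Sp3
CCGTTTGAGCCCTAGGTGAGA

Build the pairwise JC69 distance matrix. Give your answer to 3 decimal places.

d(Sp1,Sp2) = 0.635, d(Sp1,Sp3) = 0.360, d(Sp2,Sp3) = 0.360

Sp1–Sp2: 9/21 sites differ → p ≈ 0.428571, d = −0.75 ln(1 − 0.571428) = 0.635472 ≈ 0.635.
Sp1–Sp3: 6/21 sites differ → p ≈ 0.285714, d = −0.75 ln(1 − 0.380952) = 0.359679 ≈ 0.360.
Sp2–Sp3: 6/21 sites differ → p ≈ 0.285714, d = −0.75 ln(1 − 0.380952) = 0.359679 ≈ 0.360.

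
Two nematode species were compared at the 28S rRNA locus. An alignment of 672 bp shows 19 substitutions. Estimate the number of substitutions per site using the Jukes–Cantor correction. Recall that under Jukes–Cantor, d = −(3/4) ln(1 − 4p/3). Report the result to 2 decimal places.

p = 19/672 ≈ 0.028274.
d = −(3/4) ln(1 − 4p/3) = −0.75 ln(1 − 0.037699) = −0.75 ln(0.962301)
  = −0.75 × (-0.038428) = 0.028821 substitutions/site.

0.03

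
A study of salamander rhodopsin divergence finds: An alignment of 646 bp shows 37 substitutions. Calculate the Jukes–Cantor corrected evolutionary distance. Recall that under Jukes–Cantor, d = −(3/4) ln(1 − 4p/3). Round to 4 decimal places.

p = 37/646 ≈ 0.057276.
d = −(3/4) ln(1 − 4p/3) = −0.75 ln(1 − 0.076368) = −0.75 ln(0.923632)
  = −0.75 × (-0.079442) = 0.059582 substitutions/site.

0.0596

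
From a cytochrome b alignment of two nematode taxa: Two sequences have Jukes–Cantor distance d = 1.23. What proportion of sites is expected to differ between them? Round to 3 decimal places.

p = (3/4)(1 − e^(−4d/3)) = 0.75 × (1 − e^(-1.64)) = 0.75 × (1 − 0.193980) = 0.604515.

0.605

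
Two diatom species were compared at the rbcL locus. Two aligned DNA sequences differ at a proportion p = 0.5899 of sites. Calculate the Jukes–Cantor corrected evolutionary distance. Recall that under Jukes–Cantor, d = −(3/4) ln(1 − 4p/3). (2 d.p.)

d = −(3/4) ln(1 − 4p/3) = −0.75 ln(1 − 0.786533) = −0.75 ln(0.213467)
  = −0.75 × (-1.544273) = 1.158205 substitutions/site.

1.16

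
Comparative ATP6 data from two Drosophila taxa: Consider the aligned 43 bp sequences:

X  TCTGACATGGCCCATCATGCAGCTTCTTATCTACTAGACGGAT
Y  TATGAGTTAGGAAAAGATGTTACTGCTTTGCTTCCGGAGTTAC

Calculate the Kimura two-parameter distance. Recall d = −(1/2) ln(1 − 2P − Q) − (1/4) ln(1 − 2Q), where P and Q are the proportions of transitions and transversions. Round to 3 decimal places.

0.867

Of 43 sites, 6 differences are transitions and 16 are transversions, so P = 6/43 ≈ 0.139535 and Q = 16/43 ≈ 0.372093.
Under the Kimura two-parameter model, d = −½ ln(1 − 2P − Q) − ¼ ln(1 − 2Q).
1 − 2P − Q = 0.348837, giving −½ ln(0.348837) = 0.526575.
1 − 2Q = 0.255814, giving −¼ ln(0.255814) = 0.340826.
d = 0.526575 + 0.340826 = 0.867401.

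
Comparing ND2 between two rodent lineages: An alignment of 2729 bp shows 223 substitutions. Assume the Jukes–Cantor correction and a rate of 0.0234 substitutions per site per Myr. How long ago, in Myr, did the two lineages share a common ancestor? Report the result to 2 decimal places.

p = 223/2729 ≈ 0.081715.
d = −(3/4) ln(1 − 4p/3) = −0.75 ln(1 − 0.108953) = −0.75 ln(0.891047)
  = −0.75 × (-0.115358) = 0.086519 substitutions/site.
Under a molecular clock d = 2μt, so t = d/(2μ) = 0.086519 / (2 × 0.0234) = 1.85 Myr.

1.85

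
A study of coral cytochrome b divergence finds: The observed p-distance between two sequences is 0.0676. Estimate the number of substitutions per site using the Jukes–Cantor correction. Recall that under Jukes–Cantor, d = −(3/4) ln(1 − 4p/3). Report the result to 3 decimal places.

0.071

d = −(3/4) ln(1 − 4p/3) = −0.75 ln(1 − 0.090133) = −0.75 ln(0.909867)
  = −0.75 × (-0.094457) = 0.070843 substitutions/site.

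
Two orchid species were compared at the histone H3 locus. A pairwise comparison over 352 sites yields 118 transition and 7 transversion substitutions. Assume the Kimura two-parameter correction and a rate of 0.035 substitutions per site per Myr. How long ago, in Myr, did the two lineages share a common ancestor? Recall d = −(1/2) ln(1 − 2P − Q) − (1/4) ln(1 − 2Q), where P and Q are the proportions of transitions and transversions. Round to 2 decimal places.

P = 118/352 ≈ 0.335227 and Q = 7/352 ≈ 0.019886.
Under the Kimura two-parameter model, d = −½ ln(1 − 2P − Q) − ¼ ln(1 − 2Q).
1 − 2P − Q = 0.30966, giving −½ ln(0.30966) = 0.586140.
1 − 2Q = 0.960228, giving −¼ ln(0.960228) = 0.010146.
d = 0.586140 + 0.010146 = 0.596286.
Under a molecular clock d = 2μt, so t = d/(2μ) = 0.596286 / (2 × 0.035) = 8.52 Myr.

8.52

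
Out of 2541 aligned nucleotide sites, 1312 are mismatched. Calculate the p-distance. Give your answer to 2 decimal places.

p = 1312/2541 = 0.516332… ≈ 0.52 (to 2 d.p.).

0.52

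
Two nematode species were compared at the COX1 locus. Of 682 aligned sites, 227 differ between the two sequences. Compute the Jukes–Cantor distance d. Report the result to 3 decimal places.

0.440

p = 227/682 ≈ 0.332845.
d = −(3/4) ln(1 − 4p/3) = −0.75 ln(1 − 0.443793) = −0.75 ln(0.556207)
  = −0.75 × (-0.586615) = 0.439961 substitutions/site.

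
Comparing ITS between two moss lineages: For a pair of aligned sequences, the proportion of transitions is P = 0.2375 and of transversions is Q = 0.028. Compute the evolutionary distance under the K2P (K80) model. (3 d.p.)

Under the Kimura two-parameter model, d = −½ ln(1 − 2P − Q) − ¼ ln(1 − 2Q).
1 − 2P − Q = 0.497, giving −½ ln(0.497) = 0.349583.
1 − 2Q = 0.944, giving −¼ ln(0.944) = 0.014407.
d = 0.349583 + 0.014407 = 0.363990.

0.364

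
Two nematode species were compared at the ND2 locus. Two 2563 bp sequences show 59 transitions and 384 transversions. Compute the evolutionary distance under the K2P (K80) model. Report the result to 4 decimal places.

0.1980

P = 59/2563 ≈ 0.02302 and Q = 384/2563 ≈ 0.149824.
Under the Kimura two-parameter model, d = −½ ln(1 − 2P − Q) − ¼ ln(1 − 2Q).
1 − 2P − Q = 0.804136, giving −½ ln(0.804136) = 0.108993.
1 − 2Q = 0.700352, giving −¼ ln(0.700352) = 0.089043.
d = 0.108993 + 0.089043 = 0.198036.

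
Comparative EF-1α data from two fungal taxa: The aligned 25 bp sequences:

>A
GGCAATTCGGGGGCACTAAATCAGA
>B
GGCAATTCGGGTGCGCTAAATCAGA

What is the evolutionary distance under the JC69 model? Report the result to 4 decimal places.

The sequences differ at 2 of 25 sites (12, 15), so p = 2/25 = 0.08.
d = −(3/4) ln(1 − 4p/3) = −0.75 ln(1 − 0.106667) = −0.75 ln(0.893333)
  = −0.75 × (-0.112796) = 0.084597 substitutions/site.

0.0846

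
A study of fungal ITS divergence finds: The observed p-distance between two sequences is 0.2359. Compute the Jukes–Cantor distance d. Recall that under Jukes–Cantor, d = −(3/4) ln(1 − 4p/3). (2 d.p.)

d = −(3/4) ln(1 − 4p/3) = −0.75 ln(1 − 0.314533) = −0.75 ln(0.685467)
  = −0.75 × (-0.377655) = 0.283241 substitutions/site.

0.28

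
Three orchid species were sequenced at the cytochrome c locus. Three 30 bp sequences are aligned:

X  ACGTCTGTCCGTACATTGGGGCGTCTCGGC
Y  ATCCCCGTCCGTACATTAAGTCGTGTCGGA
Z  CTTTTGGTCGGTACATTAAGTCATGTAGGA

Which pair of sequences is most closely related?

Y and Z

X–Y: 9/30 differ, p = 0.300, d = 0.383.
X–Z: 13/30 differ, p = 0.433, d = 0.647.
Y–Z: 8/30 differ, p = 0.267, d = 0.330.
The smallest distance is between Y and Z.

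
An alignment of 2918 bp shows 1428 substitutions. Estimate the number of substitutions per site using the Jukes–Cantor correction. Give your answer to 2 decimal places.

0.79

p = 1428/2918 ≈ 0.489376.
d = −(3/4) ln(1 − 4p/3) = −0.75 ln(1 − 0.652501) = −0.75 ln(0.347499)
  = −0.75 × (-1.056993) = 0.792745 substitutions/site.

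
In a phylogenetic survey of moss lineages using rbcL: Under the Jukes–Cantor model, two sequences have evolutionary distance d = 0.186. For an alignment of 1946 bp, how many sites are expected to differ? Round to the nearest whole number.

321

Invert JC69: p = (3/4)(1 − e^(−4d/3)) = 0.75 × (1 − e^(-0.248)) = 0.75 × (1 − 0.780360) = 0.164730.
Expected differing sites = pL ≈ 0.164730 × 1946 = 320.56458 ≈ 321.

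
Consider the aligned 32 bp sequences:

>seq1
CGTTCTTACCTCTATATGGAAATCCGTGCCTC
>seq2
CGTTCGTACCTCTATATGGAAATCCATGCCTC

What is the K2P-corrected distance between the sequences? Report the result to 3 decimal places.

0.065

Of 32 sites, 1 differences are transitions and 1 are transversions, so P = 1/32 = 0.03125 and Q = 1/32 = 0.03125.
Under the Kimura two-parameter model, d = −½ ln(1 − 2P − Q) − ¼ ln(1 − 2Q).
1 − 2P − Q = 0.90625, giving −½ ln(0.90625) = 0.049220.
1 − 2Q = 0.9375, giving −¼ ln(0.9375) = 0.016135.
d = 0.049220 + 0.016135 = 0.065355.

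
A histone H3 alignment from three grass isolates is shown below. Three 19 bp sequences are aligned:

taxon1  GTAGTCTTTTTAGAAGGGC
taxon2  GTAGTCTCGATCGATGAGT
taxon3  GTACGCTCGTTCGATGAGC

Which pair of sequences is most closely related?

taxon1–taxon2: 7/19 differ, p = 0.368, d = 0.507.
taxon1–taxon3: 7/19 differ, p = 0.368, d = 0.507.
taxon2–taxon3: 4/19 differ, p = 0.211, d = 0.247.
The smallest distance is between taxon2 and taxon3.

taxon2 and taxon3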